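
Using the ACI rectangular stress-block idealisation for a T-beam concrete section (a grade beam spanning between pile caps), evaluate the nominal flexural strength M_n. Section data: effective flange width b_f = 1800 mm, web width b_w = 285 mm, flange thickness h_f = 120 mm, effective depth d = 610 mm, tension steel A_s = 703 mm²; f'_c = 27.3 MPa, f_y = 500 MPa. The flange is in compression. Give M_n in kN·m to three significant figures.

Tension: T = A_s f_y = 703 × 500 = 351500 N.
Try a within the flange: a = T/(0.85 f'_c b_f) = 351500/(0.85 × 27.3 × 1800) = 8.42 mm.
Since a = 8.42 ≤ h_f = 120 mm, the stress block lies entirely in the flange; analyse as a rectangular beam of width b_f.
M_n = T(d − a/2) = 351500 × (610 − 4.21) = 212.94 × 10⁶ N·mm.
M_n = 212.94 kN·m.

M_n ≈ 213 kN·m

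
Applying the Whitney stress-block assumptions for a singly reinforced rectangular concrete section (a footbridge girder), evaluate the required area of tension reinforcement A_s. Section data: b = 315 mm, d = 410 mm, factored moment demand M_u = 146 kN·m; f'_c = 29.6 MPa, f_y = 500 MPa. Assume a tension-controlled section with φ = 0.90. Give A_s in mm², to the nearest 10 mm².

A_s ≈ 850 mm²

M_n = M_u/φ = 146/0.90 = 162.222 kN·m.
With M_n = 0.85 f'_c a b (d − a/2), solve the quadratic for a:
a = d − √(d² − 2M_n/(0.85 f'_c b)) = 410 − √(410² − 2 × 162.222×10⁶/(0.85 × 29.6 × 315)) = 53.40 mm.
A_s = 0.85 f'_c a b / f_y = 0.85 × 29.6 × 53.40 × 315 / 500 = 846.4 mm².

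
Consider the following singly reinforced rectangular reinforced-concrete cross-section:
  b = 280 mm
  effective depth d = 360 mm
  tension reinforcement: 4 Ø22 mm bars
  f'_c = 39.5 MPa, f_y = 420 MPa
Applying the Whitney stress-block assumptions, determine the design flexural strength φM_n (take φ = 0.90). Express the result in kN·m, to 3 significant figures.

φM_n ≈ 187 kN·m

A_s = 4 × 380 = 1520 mm².
T = A_s f_y = 1520 × 420 = 638400 N = 638.4 kN.
From C = T: a = T/(0.85 f'_c b) = 638400/(0.85 × 39.5 × 280) = 67.91 mm.
M_n = T(d − a/2) = 638.4 kN × (360 − 33.955) mm = 208.15 kN·m.
φM_n = 0.90 × 208.15 = 187.34 kN·m.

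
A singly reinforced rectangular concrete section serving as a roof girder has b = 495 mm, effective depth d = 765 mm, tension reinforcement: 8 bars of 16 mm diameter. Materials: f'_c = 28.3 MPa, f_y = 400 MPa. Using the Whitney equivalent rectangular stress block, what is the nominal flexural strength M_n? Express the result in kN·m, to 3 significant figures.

A_s = 8 × 201 = 1608 mm².
T = A_s f_y = 1608 × 400 = 643200 N = 643.2 kN.
From C = T: a = T/(0.85 f'_c b) = 643200/(0.85 × 28.3 × 495) = 54.02 mm.
M_n = T(d − a/2) = 643.2 kN × (765 − 27.01) mm = 474.68 kN·m.

M_n ≈ 475 kN·m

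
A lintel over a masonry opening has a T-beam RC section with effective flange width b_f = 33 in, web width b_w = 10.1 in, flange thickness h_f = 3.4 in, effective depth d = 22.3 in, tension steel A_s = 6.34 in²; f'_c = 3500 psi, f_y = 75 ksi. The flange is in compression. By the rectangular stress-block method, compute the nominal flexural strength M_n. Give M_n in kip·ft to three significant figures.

Tension: T = A_s f_y = 6.34 × 75 = 475.5 kips.
Try a within the flange: a = T/(0.85 f'_c b_f) = 475.5/(0.85 × 3.5 × 33) = 4.843 in.
a = 4.843 > h_f = 3.4 in: the block extends into the web. Split into flange-overhang and web parts.
C_f = 0.85 f'_c (b_f − b_w) h_f = 0.85 × 3.5 × (33 − 10.1) × 3.4 = 231.6 kips.
Remaining web compression depth: a_w = (T − C_f)/(0.85 f'_c b_w) = (475.5 − 231.6)/(0.85 × 3.5 × 10.1) = 8.117 in.
M_n = C_f(d − h_f/2) + (T − C_f)(d − a_w/2) = 231.6 × (22.3 − 1.7) + 243.9 × (22.3 − 4.0585) = 4771.0 + 4449.1 = 9220.1 kip·in.
M_n = 9220.1/12 = 768.34 kip·ft.

M_n ≈ 768 kip·ft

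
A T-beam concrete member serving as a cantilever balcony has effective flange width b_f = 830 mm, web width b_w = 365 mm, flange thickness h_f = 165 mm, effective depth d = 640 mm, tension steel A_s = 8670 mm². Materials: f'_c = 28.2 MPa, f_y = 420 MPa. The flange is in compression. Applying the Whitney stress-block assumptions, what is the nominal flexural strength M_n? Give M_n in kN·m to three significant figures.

M_n ≈ 1990 kN·m

Tension: T = A_s f_y = 8670 × 420 = 3641400 N.
Try a within the flange: a = T/(0.85 f'_c b_f) = 3641400/(0.85 × 28.2 × 830) = 183.03 mm.
a = 183.03 > h_f = 165 mm: the block extends into the web. Split into flange-overhang and web parts.
C_f = 0.85 f'_c (b_f − b_w) h_f = 0.85 × 28.2 × (830 − 365) × 165 = 1839098 N.
Remaining web compression depth: a_w = (T − C_f)/(0.85 f'_c b_w) = (3641400 − 1839098)/(0.85 × 28.2 × 365) = 206.00 mm.
M_n = C_f(d − h_f/2) + (T − C_f)(d − a_w/2) = 1839098 × (640 − 82.5) + 1802302 × (640 − 103) = 1025.30 + 967.84 = 1993.14 × 10⁶ N·mm.
M_n = 1993.14 kN·m.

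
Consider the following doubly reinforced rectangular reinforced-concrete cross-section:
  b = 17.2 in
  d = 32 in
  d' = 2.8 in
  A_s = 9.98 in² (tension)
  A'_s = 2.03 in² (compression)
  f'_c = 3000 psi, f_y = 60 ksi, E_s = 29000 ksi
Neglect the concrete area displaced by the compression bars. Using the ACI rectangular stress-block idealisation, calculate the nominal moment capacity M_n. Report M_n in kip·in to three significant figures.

Assume both steels yield.
a = (A_s − A'_s) f_y/(0.85 f'_c b) = (9.98 − 2.03) × 60/(0.85 × 3 × 17.2) = 10.876 in.
c = a/β₁ = 10.876/0.85 = 12.795 in; ε'_s = 0.003(c − d')/c = 0.0023 ≥ ε_y = 0.0021, so the compression steel yields.
M_n = (A_s − A'_s) f_y (d − a/2) + A'_s f_y (d − d') = 477 × (32 − 5.438) + 121.8 × (32 − 2.8) = 12670.1 + 3556.6 = 16226.7 kip·in.

M_n ≈ 16200 kip·in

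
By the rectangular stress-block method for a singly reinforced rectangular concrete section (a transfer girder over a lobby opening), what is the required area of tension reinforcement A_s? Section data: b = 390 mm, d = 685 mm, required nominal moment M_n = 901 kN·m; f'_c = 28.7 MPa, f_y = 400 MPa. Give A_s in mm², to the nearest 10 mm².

A_s ≈ 3710 mm²

With M_n = 0.85 f'_c a b (d − a/2), solve the quadratic for a:
a = d − √(d² − 2M_n/(0.85 f'_c b)) = 685 − √(685² − 2 × 901×10⁶/(0.85 × 28.7 × 390)) = 156.02 mm.
A_s = 0.85 f'_c a b / f_y = 0.85 × 28.7 × 156.02 × 390 / 400 = 3711.0 mm².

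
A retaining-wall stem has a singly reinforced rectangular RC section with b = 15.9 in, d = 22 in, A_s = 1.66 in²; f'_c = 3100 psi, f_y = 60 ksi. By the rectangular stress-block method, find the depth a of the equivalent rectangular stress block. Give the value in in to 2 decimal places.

a ≈ 2.38 in

T = A_s f_y = 1.66 × 60 = 99.6 kips.
a = T/(0.85 f'_c b) = 99.6/(0.85 × 3.1 × 15.9) = 2.38 in.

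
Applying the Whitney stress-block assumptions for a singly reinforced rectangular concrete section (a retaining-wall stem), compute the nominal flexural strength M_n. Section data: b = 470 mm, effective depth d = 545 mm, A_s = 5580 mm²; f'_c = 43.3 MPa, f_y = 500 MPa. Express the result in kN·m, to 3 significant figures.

T = A_s f_y = 5580 × 500 = 2790000 N = 2790 kN.
From C = T: a = T/(0.85 f'_c b) = 2790000/(0.85 × 43.3 × 470) = 161.29 mm.
M_n = T(d − a/2) = 2790 kN × (545 − 80.645) mm = 1295.55 kN·m.

M_n ≈ 1300 kN·m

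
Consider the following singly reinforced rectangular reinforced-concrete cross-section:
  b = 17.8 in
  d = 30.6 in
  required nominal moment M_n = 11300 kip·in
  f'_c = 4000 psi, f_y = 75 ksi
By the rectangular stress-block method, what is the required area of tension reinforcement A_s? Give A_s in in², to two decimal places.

A_s ≈ 5.55 in²

From M_n = 0.85 f'_c a b (d − a/2):
a = d − √(d² − 2M_n/(0.85 f'_c b)) = 30.6 − √(30.6² − 2 × 11300/(0.85 × 4 × 17.8)) = 6.874 in.
A_s = 0.85 f'_c a b / f_y = 0.85 × 4 × 6.874 × 17.8 / 75 = 5.547 in².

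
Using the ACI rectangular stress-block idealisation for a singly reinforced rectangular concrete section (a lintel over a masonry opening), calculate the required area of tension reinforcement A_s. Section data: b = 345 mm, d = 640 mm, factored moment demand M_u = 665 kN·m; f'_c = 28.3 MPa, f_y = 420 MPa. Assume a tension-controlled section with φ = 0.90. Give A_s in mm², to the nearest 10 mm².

A_s ≈ 3140 mm²

M_n = M_u/φ = 665/0.90 = 738.889 kN·m.
With M_n = 0.85 f'_c a b (d − a/2), solve the quadratic for a:
a = d − √(d² − 2M_n/(0.85 f'_c b)) = 640 − √(640² − 2 × 738.889×10⁶/(0.85 × 28.3 × 345)) = 158.82 mm.
A_s = 0.85 f'_c a b / f_y = 0.85 × 28.3 × 158.82 × 345 / 420 = 3138.2 mm².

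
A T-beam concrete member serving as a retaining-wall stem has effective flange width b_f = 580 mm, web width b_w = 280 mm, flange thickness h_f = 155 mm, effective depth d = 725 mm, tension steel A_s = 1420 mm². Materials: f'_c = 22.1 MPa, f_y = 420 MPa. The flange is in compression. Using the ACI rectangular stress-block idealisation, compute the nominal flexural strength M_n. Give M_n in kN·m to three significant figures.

Tension: T = A_s f_y = 1420 × 420 = 596400 N.
Try a within the flange: a = T/(0.85 f'_c b_f) = 596400/(0.85 × 22.1 × 580) = 54.74 mm.
Since a = 54.74 ≤ h_f = 155 mm, the stress block lies entirely in the flange; analyse as a rectangular beam of width b_f.
M_n = T(d − a/2) = 596400 × (725 − 27.37) = 416.07 × 10⁶ N·mm.
M_n = 416.07 kN·m.

M_n ≈ 416 kN·m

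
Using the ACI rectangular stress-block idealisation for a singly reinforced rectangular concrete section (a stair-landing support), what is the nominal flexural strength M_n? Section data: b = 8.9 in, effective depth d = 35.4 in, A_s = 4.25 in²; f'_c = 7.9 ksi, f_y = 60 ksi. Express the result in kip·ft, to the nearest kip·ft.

T = A_s f_y = 4.25 × 60 = 255 kips.
a = T/(0.85 f'_c b) = 255/(0.85 × 7.9 × 8.9) = 4.267 in.
M_n = T(d − a/2) = 255 × (35.4 − 2.1335) = 8483.0 kip·in = 8483.0/12 = 706.92 kip·ft.

M_n ≈ 707 kip·ft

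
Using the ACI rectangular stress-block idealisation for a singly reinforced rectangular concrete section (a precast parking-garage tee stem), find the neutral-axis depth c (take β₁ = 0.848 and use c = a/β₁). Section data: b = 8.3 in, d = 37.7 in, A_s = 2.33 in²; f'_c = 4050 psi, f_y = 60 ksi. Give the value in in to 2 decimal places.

c ≈ 5.77 in

T = A_s f_y = 2.33 × 60 = 139.8 kips.
a = T/(0.85 f'_c b) = 139.8/(0.85 × 4.05 × 8.3) = 4.8928 in.
With β₁ = 0.848, c = a/β₁ = 4.8928/0.848 = 5.77 in.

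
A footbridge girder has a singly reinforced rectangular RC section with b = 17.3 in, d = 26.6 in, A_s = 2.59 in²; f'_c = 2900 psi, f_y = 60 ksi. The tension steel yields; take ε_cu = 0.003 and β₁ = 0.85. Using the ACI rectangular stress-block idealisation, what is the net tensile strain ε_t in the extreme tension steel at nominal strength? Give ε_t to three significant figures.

a = A_s f_y/(0.85 f'_c b) = 3.644 in.
β₁ = 0.85, so c = a/β₁ = 3.644/0.85 = 4.287 in.
From the linear strain diagram with ε_cu = 0.003: ε_t = 0.003 (d − c)/c = 0.003 × (26.6 − 4.287)/4.287 = 0.0156.
Since ε_t ≥ 0.005, the section is tension-controlled.

ε_t ≈ 0.0156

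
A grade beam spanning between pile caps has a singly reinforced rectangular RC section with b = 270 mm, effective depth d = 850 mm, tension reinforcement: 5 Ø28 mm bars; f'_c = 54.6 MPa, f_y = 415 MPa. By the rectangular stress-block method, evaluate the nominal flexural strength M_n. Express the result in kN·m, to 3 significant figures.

A_s = 5 × 616 = 3080 mm².
T = A_s f_y = 3080 × 415 = 1278200 N = 1278.2 kN.
From C = T: a = T/(0.85 f'_c b) = 1278200/(0.85 × 54.6 × 270) = 102.01 mm.
M_n = T(d − a/2) = 1278.2 kN × (850 − 51.005) mm = 1021.28 kN·m.

M_n ≈ 1020 kN·m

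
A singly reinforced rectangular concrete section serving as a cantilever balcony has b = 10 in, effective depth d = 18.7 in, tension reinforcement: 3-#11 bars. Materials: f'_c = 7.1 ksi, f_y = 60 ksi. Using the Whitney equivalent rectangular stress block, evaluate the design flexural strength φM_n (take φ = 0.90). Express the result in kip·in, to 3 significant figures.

A_s = 3 × 1.56 = 4.68 in².
T = A_s f_y = 4.68 × 60 = 280.8 kips.
a = T/(0.85 f'_c b) = 280.8/(0.85 × 7.1 × 10) = 4.653 in.
M_n = T(d − a/2) = 280.8 × (18.7 − 2.3265) = 4597.7 kip·in.
φM_n = 0.90 × 4597.7 = 4137.9 kip·in.

φM_n ≈ 4140 kip·in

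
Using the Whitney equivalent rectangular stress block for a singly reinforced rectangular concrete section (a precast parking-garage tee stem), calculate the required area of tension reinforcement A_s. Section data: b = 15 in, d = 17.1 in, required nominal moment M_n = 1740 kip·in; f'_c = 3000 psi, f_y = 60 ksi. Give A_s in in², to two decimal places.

A_s ≈ 1.85 in²

From M_n = 0.85 f'_c a b (d − a/2):
a = d − √(d² − 2M_n/(0.85 f'_c b)) = 17.1 − √(17.1² − 2 × 1740/(0.85 × 3 × 15)) = 2.907 in.
A_s = 0.85 f'_c a b / f_y = 0.85 × 3 × 2.907 × 15 / 60 = 1.853 in².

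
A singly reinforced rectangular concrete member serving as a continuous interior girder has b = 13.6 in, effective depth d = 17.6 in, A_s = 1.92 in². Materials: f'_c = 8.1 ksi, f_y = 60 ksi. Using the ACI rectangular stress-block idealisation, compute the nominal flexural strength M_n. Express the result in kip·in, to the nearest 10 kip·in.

M_n ≈ 1960 kip·in

T = A_s f_y = 1.92 × 60 = 115.2 kips.
a = T/(0.85 f'_c b) = 115.2/(0.85 × 8.1 × 13.6) = 1.230 in.
M_n = T(d − a/2) = 115.2 × (17.6 − 0.615) = 1956.7 kip·in.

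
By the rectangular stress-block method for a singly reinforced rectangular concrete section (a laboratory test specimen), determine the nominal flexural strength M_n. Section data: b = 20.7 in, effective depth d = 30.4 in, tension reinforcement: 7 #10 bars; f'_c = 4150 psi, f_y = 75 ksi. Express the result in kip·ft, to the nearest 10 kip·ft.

A_s = 7 × 1.27 = 8.89 in².
T = A_s f_y = 8.89 × 75 = 666.75 kips.
a = T/(0.85 f'_c b) = 666.75/(0.85 × 4.15 × 20.7) = 9.131 in.
M_n = T(d − a/2) = 666.75 × (30.4 − 4.5655) = 17225.2 kip·in = 17225.2/12 = 1435.43 kip·ft.

M_n ≈ 1440 kip·ft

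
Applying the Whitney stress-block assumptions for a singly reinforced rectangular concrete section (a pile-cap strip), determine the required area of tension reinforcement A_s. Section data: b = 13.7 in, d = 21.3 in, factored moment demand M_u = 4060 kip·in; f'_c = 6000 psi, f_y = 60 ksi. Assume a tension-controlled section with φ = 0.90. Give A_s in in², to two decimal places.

M_n = M_u/φ = 4060/0.90 = 4511.11 kip·in.
From M_n = 0.85 f'_c a b (d − a/2):
a = d − √(d² − 2M_n/(0.85 f'_c b)) = 21.3 − √(21.3² − 2 × 4511.11/(0.85 × 6 × 13.7)) = 3.284 in.
A_s = 0.85 f'_c a b / f_y = 0.85 × 6 × 3.284 × 13.7 / 60 = 3.824 in².

A_s ≈ 3.82 in²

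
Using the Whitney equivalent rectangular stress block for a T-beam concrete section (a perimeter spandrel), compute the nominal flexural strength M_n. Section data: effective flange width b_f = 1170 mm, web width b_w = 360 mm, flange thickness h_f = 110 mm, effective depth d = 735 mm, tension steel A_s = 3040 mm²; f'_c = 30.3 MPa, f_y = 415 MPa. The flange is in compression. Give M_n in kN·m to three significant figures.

Tension: T = A_s f_y = 3040 × 415 = 1261600 N.
Try a within the flange: a = T/(0.85 f'_c b_f) = 1261600/(0.85 × 30.3 × 1170) = 41.87 mm.
Since a = 41.87 ≤ h_f = 110 mm, the stress block lies entirely in the flange; analyse as a rectangular beam of width b_f.
M_n = T(d − a/2) = 1261600 × (735 − 20.935) = 900.86 × 10⁶ N·mm.
M_n = 900.86 kN·m.

M_n ≈ 901 kN·m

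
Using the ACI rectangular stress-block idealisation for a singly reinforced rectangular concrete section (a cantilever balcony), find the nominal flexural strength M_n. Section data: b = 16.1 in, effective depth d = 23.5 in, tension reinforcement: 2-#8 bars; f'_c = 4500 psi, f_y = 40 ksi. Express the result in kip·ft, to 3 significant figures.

A_s = 2 × 0.79 = 1.58 in².
T = A_s f_y = 1.58 × 40 = 63.2 kips.
a = T/(0.85 f'_c b) = 63.2/(0.85 × 4.5 × 16.1) = 1.026 in.
M_n = T(d − a/2) = 63.2 × (23.5 − 0.513) = 1452.8 kip·in = 1452.8/12 = 121.07 kip·ft.

M_n ≈ 121 kip·ft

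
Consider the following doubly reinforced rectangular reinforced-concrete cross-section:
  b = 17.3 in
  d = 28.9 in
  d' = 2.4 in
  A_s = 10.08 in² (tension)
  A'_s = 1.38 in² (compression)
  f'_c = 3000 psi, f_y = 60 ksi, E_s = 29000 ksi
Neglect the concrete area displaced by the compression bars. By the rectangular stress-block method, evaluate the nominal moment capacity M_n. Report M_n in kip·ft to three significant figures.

M_n ≈ 1180 kip·ft

Assume both steels yield.
a = (A_s − A'_s) f_y/(0.85 f'_c b) = (10.08 − 1.38) × 60/(0.85 × 3 × 17.3) = 11.833 in.
c = a/β₁ = 11.833/0.85 = 13.921 in; ε'_s = 0.003(c − d')/c = 0.0025 ≥ ε_y = 0.0021, so the compression steel yields.
M_n = (A_s − A'_s) f_y (d − a/2) + A'_s f_y (d − d') = 522 × (28.9 − 5.9165) + 82.8 × (28.9 − 2.4) = 11997.4 + 2194.2 = 14191.6 kip·in = 14191.6/12 = 1182.63 kip·ft.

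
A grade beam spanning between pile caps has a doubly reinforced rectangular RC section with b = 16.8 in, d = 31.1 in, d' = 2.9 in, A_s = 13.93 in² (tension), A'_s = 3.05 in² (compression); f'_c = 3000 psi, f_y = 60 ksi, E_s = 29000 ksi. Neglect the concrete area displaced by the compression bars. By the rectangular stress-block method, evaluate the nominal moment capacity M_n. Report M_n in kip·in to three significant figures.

M_n ≈ 20500 kip·in

Assume both steels yield.
a = (A_s − A'_s) f_y/(0.85 f'_c b) = (13.93 − 3.05) × 60/(0.85 × 3 × 16.8) = 15.238 in.
c = a/β₁ = 15.238/0.85 = 17.927 in; ε'_s = 0.003(c − d')/c = 0.0025 ≥ ε_y = 0.0021, so the compression steel yields.
M_n = (A_s − A'_s) f_y (d − a/2) + A'_s f_y (d − d') = 652.8 × (31.1 − 7.619) + 183 × (31.1 − 2.9) = 15328.4 + 5160.6 = 20489.0 kip·in.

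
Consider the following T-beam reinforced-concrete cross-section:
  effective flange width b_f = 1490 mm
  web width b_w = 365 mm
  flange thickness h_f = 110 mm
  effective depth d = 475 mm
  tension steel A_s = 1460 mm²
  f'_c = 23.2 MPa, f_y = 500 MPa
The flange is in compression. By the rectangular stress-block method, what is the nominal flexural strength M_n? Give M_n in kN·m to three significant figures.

Tension: T = A_s f_y = 1460 × 500 = 730000 N.
Try a within the flange: a = T/(0.85 f'_c b_f) = 730000/(0.85 × 23.2 × 1490) = 24.84 mm.
Since a = 24.84 ≤ h_f = 110 mm, the stress block lies entirely in the flange; analyse as a rectangular beam of width b_f.
M_n = T(d − a/2) = 730000 × (475 − 12.42) = 337.68 × 10⁶ N·mm.
M_n = 337.68 kN·m.

M_n ≈ 338 kN·m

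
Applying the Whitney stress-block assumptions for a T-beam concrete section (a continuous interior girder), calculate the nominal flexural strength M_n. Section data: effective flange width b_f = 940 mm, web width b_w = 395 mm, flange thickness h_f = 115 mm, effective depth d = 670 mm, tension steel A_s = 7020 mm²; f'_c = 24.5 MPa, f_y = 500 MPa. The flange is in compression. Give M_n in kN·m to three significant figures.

M_n ≈ 1980 kN·m

Tension: T = A_s f_y = 7020 × 500 = 3510000 N.
Try a within the flange: a = T/(0.85 f'_c b_f) = 3510000/(0.85 × 24.5 × 940) = 179.31 mm.
a = 179.31 > h_f = 115 mm: the block extends into the web. Split into flange-overhang and web parts.
C_f = 0.85 f'_c (b_f − b_w) h_f = 0.85 × 24.5 × (940 − 395) × 115 = 1305207 N.
Remaining web compression depth: a_w = (T − C_f)/(0.85 f'_c b_w) = (3510000 − 1305207)/(0.85 × 24.5 × 395) = 268.03 mm.
M_n = C_f(d − h_f/2) + (T − C_f)(d − a_w/2) = 1305207 × (670 − 57.5) + 2204793 × (670 − 134.015) = 799.44 + 1181.74 = 1981.18 × 10⁶ N·mm.
M_n = 1981.18 kN·m.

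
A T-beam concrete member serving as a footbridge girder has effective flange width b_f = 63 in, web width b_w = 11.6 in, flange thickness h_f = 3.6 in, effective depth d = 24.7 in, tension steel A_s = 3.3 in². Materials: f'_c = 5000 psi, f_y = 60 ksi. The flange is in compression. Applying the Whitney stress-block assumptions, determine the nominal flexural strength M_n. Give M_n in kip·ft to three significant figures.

M_n ≈ 401 kip·ft

Tension: T = A_s f_y = 3.3 × 60 = 198 kips.
Try a within the flange: a = T/(0.85 f'_c b_f) = 198/(0.85 × 5 × 63) = 0.739 in.
Since a = 0.739 ≤ h_f = 3.6 in, the stress block lies entirely in the flange; analyse as a rectangular beam of width b_f.
M_n = T(d − a/2) = 198 × (24.7 − 0.3695) = 4817.4 kip·in.
M_n = 4817.4/12 = 401.45 kip·ft.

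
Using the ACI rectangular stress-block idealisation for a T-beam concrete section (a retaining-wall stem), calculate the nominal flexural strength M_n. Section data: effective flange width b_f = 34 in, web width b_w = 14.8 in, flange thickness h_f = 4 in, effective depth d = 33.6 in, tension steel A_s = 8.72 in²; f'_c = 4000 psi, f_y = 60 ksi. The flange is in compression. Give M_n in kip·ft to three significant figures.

M_n ≈ 1360 kip·ft

Tension: T = A_s f_y = 8.72 × 60 = 523.2 kips.
Try a within the flange: a = T/(0.85 f'_c b_f) = 523.2/(0.85 × 4 × 34) = 4.526 in.
a = 4.526 > h_f = 4 in: the block extends into the web. Split into flange-overhang and web parts.
C_f = 0.85 f'_c (b_f − b_w) h_f = 0.85 × 4 × (34 − 14.8) × 4 = 261.1 kips.
Remaining web compression depth: a_w = (T − C_f)/(0.85 f'_c b_w) = (523.2 − 261.1)/(0.85 × 4 × 14.8) = 5.209 in.
M_n = C_f(d − h_f/2) + (T − C_f)(d − a_w/2) = 261.1 × (33.6 − 2) + 262.1 × (33.6 − 2.6045) = 8250.8 + 8123.9 = 16374.7 kip·in.
M_n = 16374.7/12 = 1364.56 kip·ft.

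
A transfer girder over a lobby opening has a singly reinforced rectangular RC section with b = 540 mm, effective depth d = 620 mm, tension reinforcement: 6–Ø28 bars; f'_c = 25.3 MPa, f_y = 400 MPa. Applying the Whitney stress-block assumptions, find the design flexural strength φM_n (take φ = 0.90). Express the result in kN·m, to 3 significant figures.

A_s = 6 × 616 = 3696 mm².
T = A_s f_y = 3696 × 400 = 1478400 N = 1478.4 kN.
From C = T: a = T/(0.85 f'_c b) = 1478400/(0.85 × 25.3 × 540) = 127.31 mm.
M_n = T(d − a/2) = 1478.4 kN × (620 − 63.655) mm = 822.50 kN·m.
φM_n = 0.90 × 822.50 = 740.25 kN·m.

φM_n ≈ 740 kN·m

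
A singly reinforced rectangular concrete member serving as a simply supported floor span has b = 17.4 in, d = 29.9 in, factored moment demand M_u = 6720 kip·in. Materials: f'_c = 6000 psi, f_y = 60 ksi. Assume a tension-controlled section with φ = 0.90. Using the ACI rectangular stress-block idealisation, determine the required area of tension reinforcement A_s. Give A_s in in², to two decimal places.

A_s ≈ 4.38 in²

M_n = M_u/φ = 6720/0.90 = 7466.67 kip·in.
From M_n = 0.85 f'_c a b (d − a/2):
a = d − √(d² − 2M_n/(0.85 f'_c b)) = 29.9 − √(29.9² − 2 × 7466.67/(0.85 × 6 × 17.4)) = 2.961 in.
A_s = 0.85 f'_c a b / f_y = 0.85 × 6 × 2.961 × 17.4 / 60 = 4.379 in².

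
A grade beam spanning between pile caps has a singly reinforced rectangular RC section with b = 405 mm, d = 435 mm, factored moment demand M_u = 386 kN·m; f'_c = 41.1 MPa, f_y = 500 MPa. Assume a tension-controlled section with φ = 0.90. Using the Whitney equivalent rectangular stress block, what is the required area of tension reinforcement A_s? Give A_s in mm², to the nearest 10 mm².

A_s ≈ 2160 mm²

M_n = M_u/φ = 386/0.90 = 428.889 kN·m.
With M_n = 0.85 f'_c a b (d − a/2), solve the quadratic for a:
a = d − √(d² − 2M_n/(0.85 f'_c b)) = 435 − √(435² − 2 × 428.889×10⁶/(0.85 × 41.1 × 405)) = 76.39 mm.
A_s = 0.85 f'_c a b / f_y = 0.85 × 41.1 × 76.39 × 405 / 500 = 2161.6 mm².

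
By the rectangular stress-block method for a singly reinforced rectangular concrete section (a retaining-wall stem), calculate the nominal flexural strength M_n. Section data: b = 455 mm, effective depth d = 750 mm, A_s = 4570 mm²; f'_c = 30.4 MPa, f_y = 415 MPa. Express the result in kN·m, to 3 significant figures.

M_n ≈ 1270 kN·m

T = A_s f_y = 4570 × 415 = 1896550 N = 1896.55 kN.
From C = T: a = T/(0.85 f'_c b) = 1896550/(0.85 × 30.4 × 455) = 161.31 mm.
M_n = T(d − a/2) = 1896.55 kN × (750 − 80.655) mm = 1269.45 kN·m.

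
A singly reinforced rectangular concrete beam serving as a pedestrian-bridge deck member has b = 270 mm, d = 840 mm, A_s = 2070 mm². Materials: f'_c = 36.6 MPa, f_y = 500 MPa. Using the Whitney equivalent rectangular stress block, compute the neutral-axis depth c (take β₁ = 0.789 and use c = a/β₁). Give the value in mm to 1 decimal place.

T = A_s f_y = 2070 × 500 = 1035000 N = 1035 kN.
Setting C = 0.85 f'_c a b equal to T: a = 1035000/(0.85 × 36.6 × 270) = 123.219 mm.
With β₁ = 0.789, c = a/β₁ = 123.219/0.789 = 156.2 mm.

c ≈ 156.2 mm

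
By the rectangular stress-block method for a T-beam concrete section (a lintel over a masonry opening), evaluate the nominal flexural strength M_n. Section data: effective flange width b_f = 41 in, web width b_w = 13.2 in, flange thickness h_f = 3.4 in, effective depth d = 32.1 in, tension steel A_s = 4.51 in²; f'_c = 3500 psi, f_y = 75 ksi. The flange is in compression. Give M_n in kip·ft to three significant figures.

Tension: T = A_s f_y = 4.51 × 75 = 338.25 kips.
Try a within the flange: a = T/(0.85 f'_c b_f) = 338.25/(0.85 × 3.5 × 41) = 2.773 in.
Since a = 2.773 ≤ h_f = 3.4 in, the stress block lies entirely in the flange; analyse as a rectangular beam of width b_f.
M_n = T(d − a/2) = 338.25 × (32.1 − 1.3865) = 10388.8 kip·in.
M_n = 10388.8/12 = 865.73 kip·ft.

M_n ≈ 866 kip·ft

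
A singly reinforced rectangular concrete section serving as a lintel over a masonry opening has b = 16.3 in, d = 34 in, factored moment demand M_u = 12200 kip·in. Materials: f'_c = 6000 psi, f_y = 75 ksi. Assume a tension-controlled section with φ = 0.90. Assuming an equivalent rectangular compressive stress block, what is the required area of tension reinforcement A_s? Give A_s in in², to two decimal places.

M_n = M_u/φ = 12200/0.90 = 13555.6 kip·in.
From M_n = 0.85 f'_c a b (d − a/2):
a = d − √(d² − 2M_n/(0.85 f'_c b)) = 34 − √(34² − 2 × 13555.6/(0.85 × 6 × 16.3)) = 5.193 in.
A_s = 0.85 f'_c a b / f_y = 0.85 × 6 × 5.193 × 16.3 / 75 = 5.756 in².

A_s ≈ 5.76 in²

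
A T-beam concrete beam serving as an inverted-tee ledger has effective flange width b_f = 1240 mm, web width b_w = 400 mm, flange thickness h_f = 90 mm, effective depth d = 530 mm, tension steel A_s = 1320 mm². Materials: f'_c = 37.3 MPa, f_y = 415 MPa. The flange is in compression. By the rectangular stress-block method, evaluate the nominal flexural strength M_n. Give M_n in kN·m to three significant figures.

Tension: T = A_s f_y = 1320 × 415 = 547800 N.
Try a within the flange: a = T/(0.85 f'_c b_f) = 547800/(0.85 × 37.3 × 1240) = 13.93 mm.
Since a = 13.93 ≤ h_f = 90 mm, the stress block lies entirely in the flange; analyse as a rectangular beam of width b_f.
M_n = T(d − a/2) = 547800 × (530 − 6.965) = 286.52 × 10⁶ N·mm.
M_n = 286.52 kN·m.

M_n ≈ 287 kN·m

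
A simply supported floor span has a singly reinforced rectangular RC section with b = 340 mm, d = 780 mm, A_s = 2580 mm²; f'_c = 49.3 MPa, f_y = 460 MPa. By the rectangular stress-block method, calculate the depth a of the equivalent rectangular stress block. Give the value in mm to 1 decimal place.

T = A_s f_y = 2580 × 460 = 1186800 N = 1186.8 kN.
Setting C = 0.85 f'_c a b equal to T: a = 1186800/(0.85 × 49.3 × 340) = 83.3 mm.

a ≈ 83.3 mm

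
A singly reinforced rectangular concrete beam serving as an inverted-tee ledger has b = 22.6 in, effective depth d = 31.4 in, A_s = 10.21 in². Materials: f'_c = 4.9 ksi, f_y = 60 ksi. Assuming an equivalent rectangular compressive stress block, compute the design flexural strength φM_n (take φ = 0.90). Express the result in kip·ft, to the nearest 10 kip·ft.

T = A_s f_y = 10.21 × 60 = 612.6 kips.
a = T/(0.85 f'_c b) = 612.6/(0.85 × 4.9 × 22.6) = 6.508 in.
M_n = T(d − a/2) = 612.6 × (31.4 − 3.254) = 17242.2 kip·in = 17242.2/12 = 1436.85 kip·ft.
φM_n = 0.90 × 1436.85 = 1293.17 kip·ft.

φM_n ≈ 1290 kip·ft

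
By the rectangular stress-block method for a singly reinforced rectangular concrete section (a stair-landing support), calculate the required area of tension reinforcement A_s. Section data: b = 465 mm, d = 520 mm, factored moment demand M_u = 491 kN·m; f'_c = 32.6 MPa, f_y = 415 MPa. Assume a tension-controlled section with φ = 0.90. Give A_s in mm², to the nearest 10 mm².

M_n = M_u/φ = 491/0.90 = 545.556 kN·m.
With M_n = 0.85 f'_c a b (d − a/2), solve the quadratic for a:
a = d − √(d² − 2M_n/(0.85 f'_c b)) = 520 − √(520² − 2 × 545.556×10⁶/(0.85 × 32.6 × 465)) = 89.05 mm.
A_s = 0.85 f'_c a b / f_y = 0.85 × 32.6 × 89.05 × 465 / 415 = 2764.9 mm².

A_s ≈ 2760 mm²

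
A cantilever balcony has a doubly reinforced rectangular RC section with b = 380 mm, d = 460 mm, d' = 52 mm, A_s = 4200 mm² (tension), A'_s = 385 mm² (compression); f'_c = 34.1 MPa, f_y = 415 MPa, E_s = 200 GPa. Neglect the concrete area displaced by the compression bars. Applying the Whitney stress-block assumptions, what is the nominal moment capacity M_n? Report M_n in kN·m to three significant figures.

M_n ≈ 680 kN·m

Assume both tension and compression steel yield.
Net tension couple steel: A_s − A'_s = 3815 mm².
a = (A_s − A'_s) f_y / (0.85 f'_c b) = 1583225/(0.85 × 34.1 × 380) = 143.74 mm.
c = a/β₁ = 143.74/0.806 = 178.34 mm; ε'_s = 0.003(c − d')/c = 0.0021 ≥ f_y/E_s = 0.0021, so compression steel does yield.
M_n = (A_s − A'_s) f_y (d − a/2) + A'_s f_y (d − d') = [1583225 × (460 − 71.87) + 159775 × (460 − 52)] × 10⁻⁶ = 614.50 + 65.19 = 679.69 kN·m.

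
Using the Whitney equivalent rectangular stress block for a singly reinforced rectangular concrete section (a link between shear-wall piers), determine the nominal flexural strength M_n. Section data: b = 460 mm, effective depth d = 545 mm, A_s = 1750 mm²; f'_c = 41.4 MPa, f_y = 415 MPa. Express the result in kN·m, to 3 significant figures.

T = A_s f_y = 1750 × 415 = 726250 N = 726.25 kN.
From C = T: a = T/(0.85 f'_c b) = 726250/(0.85 × 41.4 × 460) = 44.87 mm.
M_n = T(d − a/2) = 726.25 kN × (545 − 22.435) mm = 379.51 kN·m.

M_n ≈ 380 kN·m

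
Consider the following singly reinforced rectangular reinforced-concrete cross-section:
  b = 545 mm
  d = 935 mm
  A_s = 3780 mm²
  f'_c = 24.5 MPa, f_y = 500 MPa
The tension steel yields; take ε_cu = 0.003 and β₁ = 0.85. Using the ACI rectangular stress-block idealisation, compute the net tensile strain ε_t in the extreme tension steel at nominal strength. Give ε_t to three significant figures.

a = A_s f_y/(0.85 f'_c b) = 166.53 mm.
β₁ = 0.85, so c = a/β₁ = 166.53/0.85 = 195.92 mm.
From the linear strain diagram with ε_cu = 0.003: ε_t = 0.003 (d − c)/c = 0.003 × (935 − 195.92)/195.92 = 0.0113.
Since ε_t ≥ 0.005, the section is tension-controlled.

ε_t ≈ 0.0113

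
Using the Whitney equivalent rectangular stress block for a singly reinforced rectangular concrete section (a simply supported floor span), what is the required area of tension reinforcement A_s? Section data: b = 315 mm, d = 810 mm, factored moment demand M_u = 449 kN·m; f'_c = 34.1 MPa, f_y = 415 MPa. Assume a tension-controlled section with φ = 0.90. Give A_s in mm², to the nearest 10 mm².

A_s ≈ 1550 mm²

M_n = M_u/φ = 449/0.90 = 498.889 kN·m.
With M_n = 0.85 f'_c a b (d − a/2), solve the quadratic for a:
a = d − √(d² − 2M_n/(0.85 f'_c b)) = 810 − √(810² − 2 × 498.889×10⁶/(0.85 × 34.1 × 315)) = 70.53 mm.
A_s = 0.85 f'_c a b / f_y = 0.85 × 34.1 × 70.53 × 315 / 415 = 1551.7 mm².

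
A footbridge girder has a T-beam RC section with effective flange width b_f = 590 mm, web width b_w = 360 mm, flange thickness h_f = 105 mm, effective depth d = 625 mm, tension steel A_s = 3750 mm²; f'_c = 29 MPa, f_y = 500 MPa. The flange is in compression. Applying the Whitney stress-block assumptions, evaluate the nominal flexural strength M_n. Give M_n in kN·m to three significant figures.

M_n ≈ 1050 kN·m

Tension: T = A_s f_y = 3750 × 500 = 1875000 N.
Try a within the flange: a = T/(0.85 f'_c b_f) = 1875000/(0.85 × 29 × 590) = 128.92 mm.
a = 128.92 > h_f = 105 mm: the block extends into the web. Split into flange-overhang and web parts.
C_f = 0.85 f'_c (b_f − b_w) h_f = 0.85 × 29 × (590 − 360) × 105 = 595298 N.
Remaining web compression depth: a_w = (T − C_f)/(0.85 f'_c b_w) = (1875000 − 595298)/(0.85 × 29 × 360) = 144.21 mm.
M_n = C_f(d − h_f/2) + (T − C_f)(d − a_w/2) = 595298 × (625 − 52.5) + 1279702 × (625 − 72.105) = 340.81 + 707.54 = 1048.35 × 10⁶ N·mm.
M_n = 1048.35 kN·m.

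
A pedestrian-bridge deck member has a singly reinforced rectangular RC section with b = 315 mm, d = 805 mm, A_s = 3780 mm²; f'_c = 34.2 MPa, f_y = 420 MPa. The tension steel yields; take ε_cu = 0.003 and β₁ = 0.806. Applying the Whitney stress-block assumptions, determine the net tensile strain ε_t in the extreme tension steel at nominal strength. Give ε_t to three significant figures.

a = A_s f_y/(0.85 f'_c b) = 173.37 mm.
β₁ = 0.806, so c = a/β₁ = 173.37/0.806 = 215.10 mm.
From the linear strain diagram with ε_cu = 0.003: ε_t = 0.003 (d − c)/c = 0.003 × (805 − 215.10)/215.10 = 0.00823.
Since ε_t ≥ 0.005, the section is tension-controlled.

ε_t ≈ 0.00823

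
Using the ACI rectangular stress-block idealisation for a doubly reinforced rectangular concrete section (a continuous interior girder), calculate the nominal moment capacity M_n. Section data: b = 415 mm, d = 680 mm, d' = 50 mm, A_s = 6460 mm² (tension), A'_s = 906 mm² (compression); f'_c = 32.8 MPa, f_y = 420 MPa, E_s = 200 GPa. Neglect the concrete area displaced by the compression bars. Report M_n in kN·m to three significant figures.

Assume both tension and compression steel yield.
Net tension couple steel: A_s − A'_s = 5554 mm².
a = (A_s − A'_s) f_y / (0.85 f'_c b) = 2332680/(0.85 × 32.8 × 415) = 201.61 mm.
c = a/β₁ = 201.61/0.816 = 247.07 mm; ε'_s = 0.003(c − d')/c = 0.0024 ≥ f_y/E_s = 0.0021, so compression steel does yield.
M_n = (A_s − A'_s) f_y (d − a/2) + A'_s f_y (d − d') = [2332680 × (680 − 100.805) + 380520 × (680 − 50)] × 10⁻⁶ = 1351.08 + 239.73 = 1590.81 kN·m.

M_n ≈ 1590 kN·m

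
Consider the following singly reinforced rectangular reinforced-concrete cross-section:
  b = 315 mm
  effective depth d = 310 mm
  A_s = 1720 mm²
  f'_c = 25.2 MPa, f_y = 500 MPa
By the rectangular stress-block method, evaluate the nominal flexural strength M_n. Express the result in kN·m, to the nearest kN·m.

M_n ≈ 212 kN·m

T = A_s f_y = 1720 × 500 = 860000 N = 860 kN.
From C = T: a = T/(0.85 f'_c b) = 860000/(0.85 × 25.2 × 315) = 127.46 mm.
M_n = T(d − a/2) = 860 kN × (310 − 63.73) mm = 211.79 kN·m.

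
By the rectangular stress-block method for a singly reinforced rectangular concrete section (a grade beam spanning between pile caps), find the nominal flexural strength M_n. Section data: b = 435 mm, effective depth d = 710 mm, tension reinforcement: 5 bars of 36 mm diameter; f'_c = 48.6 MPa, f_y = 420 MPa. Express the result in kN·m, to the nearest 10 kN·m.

M_n ≈ 1390 kN·m

A_s = 5 × 1018 = 5090 mm².
T = A_s f_y = 5090 × 420 = 2137800 N = 2137.8 kN.
From C = T: a = T/(0.85 f'_c b) = 2137800/(0.85 × 48.6 × 435) = 118.97 mm.
M_n = T(d − a/2) = 2137.8 kN × (710 − 59.485) mm = 1390.67 kN·m.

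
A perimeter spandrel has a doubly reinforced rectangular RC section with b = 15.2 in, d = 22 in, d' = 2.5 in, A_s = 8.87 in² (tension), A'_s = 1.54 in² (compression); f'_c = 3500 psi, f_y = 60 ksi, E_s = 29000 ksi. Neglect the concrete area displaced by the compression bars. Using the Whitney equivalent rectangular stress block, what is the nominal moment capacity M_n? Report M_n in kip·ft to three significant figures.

M_n ≈ 778 kip·ft

Assume both steels yield.
a = (A_s − A'_s) f_y/(0.85 f'_c b) = (8.87 − 1.54) × 60/(0.85 × 3.5 × 15.2) = 9.726 in.
c = a/β₁ = 9.726/0.85 = 11.442 in; ε'_s = 0.003(c − d')/c = 0.0023 ≥ ε_y = 0.0021, so the compression steel yields.
M_n = (A_s − A'_s) f_y (d − a/2) + A'_s f_y (d − d') = 439.8 × (22 − 4.863) + 92.4 × (22 − 2.5) = 7536.9 + 1801.8 = 9338.7 kip·in = 9338.7/12 = 778.23 kip·ft.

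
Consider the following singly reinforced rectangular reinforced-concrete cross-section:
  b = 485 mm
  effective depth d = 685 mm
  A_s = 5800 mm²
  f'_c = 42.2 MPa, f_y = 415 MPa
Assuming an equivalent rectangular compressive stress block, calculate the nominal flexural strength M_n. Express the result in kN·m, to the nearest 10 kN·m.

M_n ≈ 1480 kN·m

T = A_s f_y = 5800 × 415 = 2407000 N = 2407 kN.
From C = T: a = T/(0.85 f'_c b) = 2407000/(0.85 × 42.2 × 485) = 138.36 mm.
M_n = T(d − a/2) = 2407 kN × (685 − 69.18) mm = 1482.28 kN·m.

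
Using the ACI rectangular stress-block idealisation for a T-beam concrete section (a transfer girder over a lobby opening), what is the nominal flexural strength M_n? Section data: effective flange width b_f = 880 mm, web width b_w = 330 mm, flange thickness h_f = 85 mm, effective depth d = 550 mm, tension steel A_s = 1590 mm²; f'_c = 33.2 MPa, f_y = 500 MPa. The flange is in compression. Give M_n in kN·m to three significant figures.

M_n ≈ 425 kN·m

Tension: T = A_s f_y = 1590 × 500 = 795000 N.
Try a within the flange: a = T/(0.85 f'_c b_f) = 795000/(0.85 × 33.2 × 880) = 32.01 mm.
Since a = 32.01 ≤ h_f = 85 mm, the stress block lies entirely in the flange; analyse as a rectangular beam of width b_f.
M_n = T(d − a/2) = 795000 × (550 − 16.005) = 424.53 × 10⁶ N·mm.
M_n = 424.53 kN·m.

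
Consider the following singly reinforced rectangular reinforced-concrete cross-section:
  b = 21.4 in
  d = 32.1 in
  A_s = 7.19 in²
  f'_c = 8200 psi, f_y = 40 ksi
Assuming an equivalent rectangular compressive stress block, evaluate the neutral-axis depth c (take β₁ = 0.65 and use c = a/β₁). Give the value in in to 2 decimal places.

T = A_s f_y = 7.19 × 40 = 287.6 kips.
a = T/(0.85 f'_c b) = 287.6/(0.85 × 8.2 × 21.4) = 1.9282 in.
With β₁ = 0.65, c = a/β₁ = 1.9282/0.65 = 2.97 in.

c ≈ 2.97 in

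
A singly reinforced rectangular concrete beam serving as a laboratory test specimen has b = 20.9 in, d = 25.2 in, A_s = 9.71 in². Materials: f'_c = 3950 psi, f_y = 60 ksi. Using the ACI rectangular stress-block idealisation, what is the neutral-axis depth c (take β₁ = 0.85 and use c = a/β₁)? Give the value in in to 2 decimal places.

c ≈ 9.77 in

T = A_s f_y = 9.71 × 60 = 582.6 kips.
a = T/(0.85 f'_c b) = 582.6/(0.85 × 3.95 × 20.9) = 8.3025 in.
With β₁ = 0.85, c = a/β₁ = 8.3025/0.85 = 9.77 in.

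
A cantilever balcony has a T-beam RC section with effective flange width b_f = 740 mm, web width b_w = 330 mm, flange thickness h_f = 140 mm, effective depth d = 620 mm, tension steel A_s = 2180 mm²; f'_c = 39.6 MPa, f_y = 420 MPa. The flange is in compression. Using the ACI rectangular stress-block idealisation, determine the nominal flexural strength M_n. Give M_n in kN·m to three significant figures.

Tension: T = A_s f_y = 2180 × 420 = 915600 N.
Try a within the flange: a = T/(0.85 f'_c b_f) = 915600/(0.85 × 39.6 × 740) = 36.76 mm.
Since a = 36.76 ≤ h_f = 140 mm, the stress block lies entirely in the flange; analyse as a rectangular beam of width b_f.
M_n = T(d − a/2) = 915600 × (620 − 18.38) = 550.84 × 10⁶ N·mm.
M_n = 550.84 kN·m.

M_n ≈ 551 kN·m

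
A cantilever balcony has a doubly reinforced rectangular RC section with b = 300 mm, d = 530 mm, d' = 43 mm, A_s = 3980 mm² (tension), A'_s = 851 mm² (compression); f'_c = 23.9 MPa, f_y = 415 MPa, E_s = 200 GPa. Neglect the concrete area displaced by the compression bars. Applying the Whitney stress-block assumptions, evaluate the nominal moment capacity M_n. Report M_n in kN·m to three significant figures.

Assume both tension and compression steel yield.
Net tension couple steel: A_s − A'_s = 3129 mm².
a = (A_s − A'_s) f_y / (0.85 f'_c b) = 1298535/(0.85 × 23.9 × 300) = 213.07 mm.
c = a/β₁ = 213.07/0.85 = 250.67 mm; ε'_s = 0.003(c − d')/c = 0.0025 ≥ f_y/E_s = 0.0021, so compression steel does yield.
M_n = (A_s − A'_s) f_y (d − a/2) + A'_s f_y (d − d') = [1298535 × (530 − 106.535) + 353165 × (530 − 43)] × 10⁻⁶ = 549.88 + 171.99 = 721.87 kN·m.

M_n ≈ 722 kN·m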